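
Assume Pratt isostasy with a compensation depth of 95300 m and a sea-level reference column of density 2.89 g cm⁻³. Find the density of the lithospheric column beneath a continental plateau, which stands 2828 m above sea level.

Pratt balance: ρ_ref D = ρ (D + h).
ρ = ρ_ref D/(D + h) = 2.89 × 95300 m/(95300 m + 2828 m) = 2.81 g cm⁻³.

2.81 g cm⁻³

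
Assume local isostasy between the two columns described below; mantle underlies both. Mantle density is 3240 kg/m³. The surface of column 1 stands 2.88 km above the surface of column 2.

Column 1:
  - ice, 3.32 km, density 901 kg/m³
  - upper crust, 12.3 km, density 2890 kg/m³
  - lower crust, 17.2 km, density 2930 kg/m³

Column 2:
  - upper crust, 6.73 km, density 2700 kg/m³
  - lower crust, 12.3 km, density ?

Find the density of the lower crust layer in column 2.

Take the compensation level at the base of the deeper column (depth z_c below the surface of column 1) and equate Σ ρ_i t_i down to z_c; mantle fills any gap and the z_c terms cancel.
Column 1: 3.32×901 + 12.3×2890 + 17.2×2930 + (z_c − 32.82)×3240
Column 2: 2.88×0 + 6.73×2700 + 12.3×ρ + (z_c − 2.88 − 19.03)×3240
The z_c×3240 term appears on both sides and cancels. Collect the known terms of each column as K = Σ(ρt)_known − 3240 × (depth of known layers): K_1 = 88934.32 − 3240×32.82 = −17402.48; K_2 = 18171 − 3240×(2.88 + 19.03) = −52817.4.
Balance: K_1 = K_2 + 12.3×ρ, so ρ = (K_1 − K_2)/12.3 = 35414.9/12.3 = 2880 kg/m³.

2880 kg/m³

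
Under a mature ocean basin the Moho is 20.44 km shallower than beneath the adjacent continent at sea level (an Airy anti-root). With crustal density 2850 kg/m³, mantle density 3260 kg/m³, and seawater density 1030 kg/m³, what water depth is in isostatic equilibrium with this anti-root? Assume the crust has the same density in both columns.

4.6 km

Replacing a thickness d of crust by seawater at the top must be balanced by replacing crust with mantle at the base: d (ρ_c − ρ_w) = a (ρ_m − ρ_c).
d = a (ρ_m − ρ_c)/(ρ_c − ρ_w) = 20.44 km × 410/1820 = 4.6 km.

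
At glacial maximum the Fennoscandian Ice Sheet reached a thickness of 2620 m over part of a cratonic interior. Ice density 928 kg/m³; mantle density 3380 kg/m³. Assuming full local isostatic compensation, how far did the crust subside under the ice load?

Balancing pressure at the compensation depth: the ice load ρ_ice t is balanced by mantle displaced below, ρ_m s.
s = t ρ_ice / ρ_m = 2620 m × 928/3380 = 719 m.

719 m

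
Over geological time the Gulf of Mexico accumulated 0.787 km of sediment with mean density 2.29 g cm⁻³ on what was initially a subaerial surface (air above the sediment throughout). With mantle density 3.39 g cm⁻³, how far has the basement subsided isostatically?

Subaerial load: s = t ρ_sed / ρ_m = 0.787 km × 2.29/3.39 = 0.532 km.

0.532 km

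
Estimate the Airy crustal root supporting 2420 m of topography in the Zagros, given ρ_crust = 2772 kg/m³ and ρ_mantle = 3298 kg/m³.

By Archimedes' principle applied to the lithosphere: the weight of the topography is balanced by the buoyancy of the root, ρ_c h = (ρ_m − ρ_c) r.
r = h · ρ_c / (ρ_m − ρ_c) = 2420 m × 2772 / (3298 − 2772) = 12800 m.

12800 m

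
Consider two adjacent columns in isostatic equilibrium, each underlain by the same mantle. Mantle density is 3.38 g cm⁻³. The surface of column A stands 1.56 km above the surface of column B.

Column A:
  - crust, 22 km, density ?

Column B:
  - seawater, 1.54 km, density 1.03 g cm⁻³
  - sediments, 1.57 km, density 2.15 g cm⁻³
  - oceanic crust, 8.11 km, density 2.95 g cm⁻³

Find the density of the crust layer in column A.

2.73 g cm⁻³

Take the compensation level at the base of the deeper column (depth z_c below the surface of column A) and equate Σ ρ_i t_i down to z_c; mantle fills any gap and the z_c terms cancel.
Column A: 22×ρ + (z_c − 22)×3.38
Column B: 1.56×0 + 1.54×1.03 + 1.57×2.15 + 8.11×2.95 + (z_c − 1.56 − 11.22)×3.38
The z_c×3.38 term appears on both sides and cancels. Collect the known terms of each column as K = Σ(ρt)_known − 3.38 × (depth of known layers): K_A = 0 − 3.38×22 = −74.36; K_B = 28.8862 − 3.38×(1.56 + 11.22) = −14.3102.
Balance: K_A + 22×ρ = K_B, so ρ = (K_B − K_A)/22 = 60.0498/22 = 2.73 g cm⁻³.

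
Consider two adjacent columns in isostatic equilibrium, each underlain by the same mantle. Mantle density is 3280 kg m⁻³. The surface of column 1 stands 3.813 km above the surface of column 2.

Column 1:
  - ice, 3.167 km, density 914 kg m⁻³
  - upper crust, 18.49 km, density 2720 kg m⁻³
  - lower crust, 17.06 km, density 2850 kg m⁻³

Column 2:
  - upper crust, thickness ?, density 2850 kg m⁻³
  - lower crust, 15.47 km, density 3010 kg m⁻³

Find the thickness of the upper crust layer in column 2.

Take the compensation level at the base of the deeper column (depth z_c below the surface of column 1) and equate Σ ρ_i t_i down to z_c; mantle fills any gap and the z_c terms cancel.
Column 1: 3.167×914 + 18.49×2720 + 17.06×2850 + (z_c − 38.717)×3280
Column 2: 3.813×0 + x×2850 + 15.47×3010 + (z_c − 3.813 − 15.47 − x)×3280
The z_c×3280 term appears on both sides and cancels. Collect the known terms of each column as K = Σ(ρt)_known − 3280 × (depth of known layers): K_1 = 101808.438 − 3280×38.717 = −25183.322; K_2 = 46564.7 − 3280×(3.813 + 15.47) = −16683.54.
Balance: K_1 = K_2 − x×(3280 − 2850), so x = (K_2 − K_1)/(3280 − 2850) = 8499.78/430 = 19.8 km.

19.8 km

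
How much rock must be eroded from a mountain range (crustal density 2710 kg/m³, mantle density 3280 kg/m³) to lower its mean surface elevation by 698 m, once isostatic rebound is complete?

Net drop Δ = e − u = e − e ρ_c/ρ_m = e (ρ_m − ρ_c)/ρ_m.
e = Δ ρ_m/(ρ_m − ρ_c) = 698 m × 3280/570 = 4020 m.

4020 m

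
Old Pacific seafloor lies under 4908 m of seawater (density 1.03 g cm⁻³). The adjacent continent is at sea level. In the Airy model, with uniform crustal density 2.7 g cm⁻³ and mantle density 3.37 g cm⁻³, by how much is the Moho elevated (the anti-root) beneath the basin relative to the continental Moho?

12200 m

By Archimedes' principle applied to the lithosphere: replacing crust with seawater at the top is compensated by replacing crust with mantle at the base: d (ρ_c − ρ_w) = a (ρ_m − ρ_c).
a = d (ρ_c − ρ_w)/(ρ_m − ρ_c) = 4908 m × 1.67/0.67 = 12200 m.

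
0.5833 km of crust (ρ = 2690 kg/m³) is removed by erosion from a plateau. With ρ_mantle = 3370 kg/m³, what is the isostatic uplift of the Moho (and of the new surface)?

0.466 km

Unloading: uplift u = e ρ_c/ρ_m = 0.5833 km × 2690/3370 = 0.466 km.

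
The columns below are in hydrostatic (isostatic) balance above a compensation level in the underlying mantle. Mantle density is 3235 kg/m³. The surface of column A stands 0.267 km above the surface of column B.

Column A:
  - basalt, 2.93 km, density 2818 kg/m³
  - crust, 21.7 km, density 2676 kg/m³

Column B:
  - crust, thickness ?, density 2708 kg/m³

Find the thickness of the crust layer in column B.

Take the compensation level at the base of the deeper column (depth z_c below the surface of column A) and equate Σ ρ_i t_i down to z_c; mantle fills any gap and the z_c terms cancel.
Column A: 2.93×2818 + 21.7×2676 + (z_c − 24.63)×3235
Column B: 0.267×0 + x×2708 + (z_c − 0.267 − 0 − x)×3235
The z_c×3235 term appears on both sides and cancels. Collect the known terms of each column as K = Σ(ρt)_known − 3235 × (depth of known layers): K_A = 66325.94 − 3235×24.63 = −13352.11; K_B = 0 − 3235×(0.267 + 0) = −863.745.
Balance: K_A = K_B − x×(3235 − 2708), so x = (K_B − K_A)/(3235 − 2708) = 12488.4/527 = 23.7 km.

23.7 km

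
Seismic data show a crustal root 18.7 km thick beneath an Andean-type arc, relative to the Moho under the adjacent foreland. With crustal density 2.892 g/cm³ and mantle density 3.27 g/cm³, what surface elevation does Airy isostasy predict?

Isostatic balance requires: ρ_c h = (ρ_m − ρ_c) r.
h = r (ρ_m − ρ_c) / ρ_c = 18.7 km × (3.27 − 2.892) / 2.892 = 2.44 km.

2.44 km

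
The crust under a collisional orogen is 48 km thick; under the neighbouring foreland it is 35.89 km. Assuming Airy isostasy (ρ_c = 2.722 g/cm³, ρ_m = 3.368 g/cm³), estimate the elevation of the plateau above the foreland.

2.32 km

Excess crust Δ = 48 km − 35.89 km = 12.11 km, split between elevation h and root r with h + r = Δ.
Airy balance ρ_c h = (ρ_m − ρ_c) r gives r = h ρ_c/(ρ_m − ρ_c), so h (1 + ρ_c/(ρ_m − ρ_c)) = Δ, i.e. h = Δ (ρ_m − ρ_c)/ρ_m.
h = 12.11 km × 0.646/3.368 = 2.32 km.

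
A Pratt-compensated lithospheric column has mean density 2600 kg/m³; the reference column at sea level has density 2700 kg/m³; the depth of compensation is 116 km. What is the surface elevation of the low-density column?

ρ_ref D = ρ (D + h) → h = D (ρ_ref − ρ)/ρ.
h = 116 km × (2700 − 2600)/2600 = 4.46 km.

4.46 km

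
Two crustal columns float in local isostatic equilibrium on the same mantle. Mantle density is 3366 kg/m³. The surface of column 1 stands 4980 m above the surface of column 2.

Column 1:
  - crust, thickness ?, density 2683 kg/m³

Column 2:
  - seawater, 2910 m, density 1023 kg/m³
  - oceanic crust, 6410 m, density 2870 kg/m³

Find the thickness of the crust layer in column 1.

Take the compensation level at the base of the deeper column (depth z_c below the surface of column 1) and equate Σ ρ_i t_i down to z_c; mantle fills any gap and the z_c terms cancel.
Column 1: x×2683 + (z_c − 0 − x)×3366
Column 2: 4980×0 + 2910×1023 + 6410×2870 + (z_c − 4980 − 9320)×3366
The z_c×3366 term appears on both sides and cancels. Collect the known terms of each column as K = Σ(ρt)_known − 3366 × (depth of known layers): K_1 = 0 − 3366×0 = 0; K_2 = 21373630 − 3366×(4980 + 9320) = −26760170.
Balance: K_1 − x×(3366 − 2683) = K_2, so x = (K_1 − K_2)/(3366 − 2683) = 26760200/683 = 39200 m.

39200 m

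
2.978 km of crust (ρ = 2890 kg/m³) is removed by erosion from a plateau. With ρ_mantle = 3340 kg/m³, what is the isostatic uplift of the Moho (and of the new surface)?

2.58 km

Unloading: uplift u = e ρ_c/ρ_m = 2.978 km × 2890/3340 = 2.58 km.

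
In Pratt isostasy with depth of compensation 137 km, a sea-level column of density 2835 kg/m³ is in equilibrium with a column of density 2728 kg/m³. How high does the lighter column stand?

ρ_ref D = ρ (D + h) → h = D (ρ_ref − ρ)/ρ.
h = 137 km × (2835 − 2728)/2728 = 5.37 km.

5.37 km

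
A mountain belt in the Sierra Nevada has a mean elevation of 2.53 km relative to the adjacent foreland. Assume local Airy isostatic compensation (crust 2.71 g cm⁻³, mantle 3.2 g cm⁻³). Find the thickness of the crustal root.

In Airy isostatic equilibrium: the weight of the topography is balanced by the buoyancy of the root, ρ_c h = (ρ_m − ρ_c) r.
r = h · ρ_c / (ρ_m − ρ_c) = 2.53 km × 2.71 / (3.2 − 2.71) = 14 km.

14 km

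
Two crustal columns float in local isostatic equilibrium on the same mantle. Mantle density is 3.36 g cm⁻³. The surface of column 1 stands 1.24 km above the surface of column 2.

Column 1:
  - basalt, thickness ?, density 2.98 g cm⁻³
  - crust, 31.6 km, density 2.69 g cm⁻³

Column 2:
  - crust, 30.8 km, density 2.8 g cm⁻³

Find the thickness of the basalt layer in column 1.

Take the compensation level at the base of the deeper column (depth z_c below the surface of column 1) and equate Σ ρ_i t_i down to z_c; mantle fills any gap and the z_c terms cancel.
Column 1: x×2.98 + 31.6×2.69 + (z_c − 31.6 − x)×3.36
Column 2: 1.24×0 + 30.8×2.8 + (z_c − 1.24 − 30.8)×3.36
The z_c×3.36 term appears on both sides and cancels. Collect the known terms of each column as K = Σ(ρt)_known − 3.36 × (depth of known layers): K_1 = 85.004 − 3.36×31.6 = −21.172; K_2 = 86.24 − 3.36×(1.24 + 30.8) = −21.4144.
Balance: K_1 − x×(3.36 − 2.98) = K_2, so x = (K_1 − K_2)/(3.36 − 2.98) = 0.2424/0.38 = 0.638 km.

0.638 km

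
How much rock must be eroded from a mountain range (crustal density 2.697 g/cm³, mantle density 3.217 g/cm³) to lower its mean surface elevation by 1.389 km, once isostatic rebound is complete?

Net drop Δ = e − u = e − e ρ_c/ρ_m = e (ρ_m − ρ_c)/ρ_m.
e = Δ ρ_m/(ρ_m − ρ_c) = 1.389 km × 3.217/0.52 = 8.59 km.

8.59 km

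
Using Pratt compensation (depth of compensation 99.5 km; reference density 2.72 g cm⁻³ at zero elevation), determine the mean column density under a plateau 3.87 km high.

2.62 g cm⁻³

Pratt balance: ρ_ref D = ρ (D + h).
ρ = ρ_ref D/(D + h) = 2.72 × 99.5 km/(99.5 km + 3.87 km) = 2.62 g cm⁻³.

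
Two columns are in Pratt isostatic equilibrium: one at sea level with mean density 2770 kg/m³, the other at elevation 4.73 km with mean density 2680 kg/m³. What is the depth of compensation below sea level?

141 km

ρ_ref D = ρ (D + h) → D (ρ_ref − ρ) = ρ h.
D = ρ h/(ρ_ref − ρ) = 2680 × 4.73 km/(2770 − 2680) = 141 km.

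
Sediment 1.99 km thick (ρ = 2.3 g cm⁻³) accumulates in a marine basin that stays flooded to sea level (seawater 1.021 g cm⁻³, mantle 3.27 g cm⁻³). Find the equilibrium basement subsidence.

Submarine loading: the sediment displaces seawater, and the subsidence is in turn flooded, so s (ρ_m − ρ_w) = t (ρ_sed − ρ_w).
s = 1.99 km × (2.3 − 1.021) / (3.27 − 1.021) = 1.13 km.

1.13 km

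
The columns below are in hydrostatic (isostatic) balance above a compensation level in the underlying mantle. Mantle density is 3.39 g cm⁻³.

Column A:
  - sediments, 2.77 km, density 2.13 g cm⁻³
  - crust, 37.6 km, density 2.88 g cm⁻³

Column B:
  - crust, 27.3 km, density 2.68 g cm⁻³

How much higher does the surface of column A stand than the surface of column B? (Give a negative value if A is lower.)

0.968 km

For any compensation level in the mantle, the mantle terms cancel and isostasy reduces to e = (Σt_A − Σt_B) − (Σ(ρt)_A − Σ(ρt)_B) / ρ_m.
Σt_A = 40.37 km; Σt_B = 27.3 km; Σ(ρt)_A = 114.1881; Σ(ρt)_B = 73.164 (in km·g cm⁻³).
e = (40.37 − 27.3) − (114.1881 − 73.164) / 3.39 = 0.968 km.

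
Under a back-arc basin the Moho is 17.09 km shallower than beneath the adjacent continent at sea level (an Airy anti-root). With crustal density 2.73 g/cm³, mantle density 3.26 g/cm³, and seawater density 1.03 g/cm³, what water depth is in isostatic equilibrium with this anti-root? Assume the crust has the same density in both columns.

Replacing a thickness d of crust by seawater at the top must be balanced by replacing crust with mantle at the base: d (ρ_c − ρ_w) = a (ρ_m − ρ_c).
d = a (ρ_m − ρ_c)/(ρ_c − ρ_w) = 17.09 km × 0.53/1.7 = 5.33 km.

5.33 km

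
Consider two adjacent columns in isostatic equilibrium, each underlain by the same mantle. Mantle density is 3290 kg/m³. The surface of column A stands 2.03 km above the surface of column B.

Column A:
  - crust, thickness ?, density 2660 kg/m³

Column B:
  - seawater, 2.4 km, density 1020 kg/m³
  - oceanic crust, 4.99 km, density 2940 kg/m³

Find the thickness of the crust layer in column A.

22 km

Take the compensation level at the base of the deeper column (depth z_c below the surface of column A) and equate Σ ρ_i t_i down to z_c; mantle fills any gap and the z_c terms cancel.
Column A: x×2660 + (z_c − 0 − x)×3290
Column B: 2.03×0 + 2.4×1020 + 4.99×2940 + (z_c − 2.03 − 7.39)×3290
The z_c×3290 term appears on both sides and cancels. Collect the known terms of each column as K = Σ(ρt)_known − 3290 × (depth of known layers): K_A = 0 − 3290×0 = 0; K_B = 17118.6 − 3290×(2.03 + 7.39) = −13873.2.
Balance: K_A − x×(3290 − 2660) = K_B, so x = (K_A − K_B)/(3290 − 2660) = 13873.2/630 = 22 km.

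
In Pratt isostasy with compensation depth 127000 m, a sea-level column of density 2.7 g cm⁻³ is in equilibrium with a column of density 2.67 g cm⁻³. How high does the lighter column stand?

ρ_ref D = ρ (D + h) → h = D (ρ_ref − ρ)/ρ.
h = 127000 m × (2.7 − 2.67)/2.67 = 1430 m.

1430 m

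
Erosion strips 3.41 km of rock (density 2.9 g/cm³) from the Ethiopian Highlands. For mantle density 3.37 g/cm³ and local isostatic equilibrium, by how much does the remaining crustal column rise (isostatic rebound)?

2.93 km

Unloading: uplift u = e ρ_c/ρ_m = 3.41 km × 2.9/3.37 = 2.93 km.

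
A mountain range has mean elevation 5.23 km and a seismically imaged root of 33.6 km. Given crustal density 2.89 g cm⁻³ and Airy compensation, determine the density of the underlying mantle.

3.34 g cm⁻³

Airy balance: ρ_c h = (ρ_m − ρ_c) r → ρ_m = ρ_c (1 + h/r).
ρ_m = 2.89 × (1 + 5.23 km/33.6 km) = 3.34 g cm⁻³.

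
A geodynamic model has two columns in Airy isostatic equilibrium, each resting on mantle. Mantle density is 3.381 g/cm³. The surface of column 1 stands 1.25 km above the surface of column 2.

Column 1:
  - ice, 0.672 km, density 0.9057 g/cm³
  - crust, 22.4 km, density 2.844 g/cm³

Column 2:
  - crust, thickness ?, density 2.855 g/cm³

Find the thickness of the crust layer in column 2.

18 km

Take the compensation level at the base of the deeper column (depth z_c below the surface of column 1) and equate Σ ρ_i t_i down to z_c; mantle fills any gap and the z_c terms cancel.
Column 1: 0.672×0.9057 + 22.4×2.844 + (z_c − 23.072)×3.381
Column 2: 1.25×0 + x×2.855 + (z_c − 1.25 − 0 − x)×3.381
The z_c×3.381 term appears on both sides and cancels. Collect the known terms of each column as K = Σ(ρt)_known − 3.381 × (depth of known layers): K_1 = 64.3142304 − 3.381×23.072 = −13.6922016; K_2 = 0 − 3.381×(1.25 + 0) = −4.22625.
Balance: K_1 = K_2 − x×(3.381 − 2.855), so x = (K_2 − K_1)/(3.381 − 2.855) = 9.46595/0.526 = 18 km.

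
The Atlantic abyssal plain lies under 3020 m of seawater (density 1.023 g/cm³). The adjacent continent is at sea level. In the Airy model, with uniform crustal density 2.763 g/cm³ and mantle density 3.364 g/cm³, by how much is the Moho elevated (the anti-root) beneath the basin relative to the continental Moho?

For local isostatic compensation: replacing crust with seawater at the top is compensated by replacing crust with mantle at the base: d (ρ_c − ρ_w) = a (ρ_m − ρ_c).
a = d (ρ_c − ρ_w)/(ρ_m − ρ_c) = 3020 m × 1.74/0.601 = 8740 m.

8740 m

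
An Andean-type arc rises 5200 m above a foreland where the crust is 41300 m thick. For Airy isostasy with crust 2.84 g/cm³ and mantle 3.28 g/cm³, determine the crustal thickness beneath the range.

80100 m

Root depth r = h ρ_c / (ρ_m − ρ_c) = 5200 m × 2.84 / 0.44 = 33560 m.
Total thickness = T + h + r = 41300 m + 5200 m + 33560 m = 80100 m.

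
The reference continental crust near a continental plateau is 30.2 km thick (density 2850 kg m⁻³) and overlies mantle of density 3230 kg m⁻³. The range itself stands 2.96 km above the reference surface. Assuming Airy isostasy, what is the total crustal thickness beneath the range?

55.4 km

Root depth r = h ρ_c / (ρ_m − ρ_c) = 2.96 km × 2850 / 380 = 22.2 km.
Total thickness = T + h + r = 30.2 km + 2.96 km + 22.2 km = 55.4 km.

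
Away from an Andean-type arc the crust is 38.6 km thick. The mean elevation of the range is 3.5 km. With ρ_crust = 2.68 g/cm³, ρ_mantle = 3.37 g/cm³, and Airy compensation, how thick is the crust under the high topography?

55.7 km

Root depth r = h ρ_c / (ρ_m − ρ_c) = 3.5 km × 2.68 / 0.69 = 13.59 km.
Total thickness = T + h + r = 38.6 km + 3.5 km + 13.59 km = 55.7 km.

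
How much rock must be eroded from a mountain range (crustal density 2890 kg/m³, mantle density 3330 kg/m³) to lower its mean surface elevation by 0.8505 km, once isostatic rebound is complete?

Net drop Δ = e − u = e − e ρ_c/ρ_m = e (ρ_m − ρ_c)/ρ_m.
e = Δ ρ_m/(ρ_m − ρ_c) = 0.8505 km × 3330/440 = 6.44 km.

6.44 km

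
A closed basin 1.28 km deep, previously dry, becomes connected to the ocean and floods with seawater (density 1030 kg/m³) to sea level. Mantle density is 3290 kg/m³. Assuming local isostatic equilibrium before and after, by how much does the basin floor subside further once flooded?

0.583 km

After flooding the water column is d + s deep. Its weight must equal the weight of mantle displaced by the extra subsidence s: (d + s) ρ_w = s ρ_m.
s = d ρ_w / (ρ_m − ρ_w) = 1.28 km × 1030/(3290 − 1030) = 0.583 km.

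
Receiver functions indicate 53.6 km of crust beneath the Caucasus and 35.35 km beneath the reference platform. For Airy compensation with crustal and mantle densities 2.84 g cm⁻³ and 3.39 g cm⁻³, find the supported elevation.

Excess crust Δ = 53.6 km − 35.35 km = 18.25 km, split between elevation h and root r with h + r = Δ.
Airy balance ρ_c h = (ρ_m − ρ_c) r gives r = h ρ_c/(ρ_m − ρ_c), so h (1 + ρ_c/(ρ_m − ρ_c)) = Δ, i.e. h = Δ (ρ_m − ρ_c)/ρ_m.
h = 18.25 km × 0.55/3.39 = 2.96 km.

2.96 km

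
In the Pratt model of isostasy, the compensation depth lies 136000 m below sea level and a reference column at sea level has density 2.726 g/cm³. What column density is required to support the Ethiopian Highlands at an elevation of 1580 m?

Pratt balance: ρ_ref D = ρ (D + h).
ρ = ρ_ref D/(D + h) = 2.726 × 136000 m/(136000 m + 1580 m) = 2.69 g/cm³.

2.69 g/cm³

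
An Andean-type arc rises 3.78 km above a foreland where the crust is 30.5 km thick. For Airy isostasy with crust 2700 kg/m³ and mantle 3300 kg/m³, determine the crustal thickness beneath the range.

51.3 km

Root depth r = h ρ_c / (ρ_m − ρ_c) = 3.78 km × 2700 / 600 = 17.01 km.
Total thickness = T + h + r = 30.5 km + 3.78 km + 17.01 km = 51.3 km.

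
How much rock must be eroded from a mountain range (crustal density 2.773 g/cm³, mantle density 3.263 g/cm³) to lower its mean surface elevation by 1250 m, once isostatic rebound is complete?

8320 m

Net drop Δ = e − u = e − e ρ_c/ρ_m = e (ρ_m − ρ_c)/ρ_m.
e = Δ ρ_m/(ρ_m − ρ_c) = 1250 m × 3.263/0.49 = 8320 m.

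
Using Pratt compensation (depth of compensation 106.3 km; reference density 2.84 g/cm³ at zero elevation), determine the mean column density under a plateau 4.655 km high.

2.72 g/cm³

Pratt balance: ρ_ref D = ρ (D + h).
ρ = ρ_ref D/(D + h) = 2.84 × 106.3 km/(106.3 km + 4.655 km) = 2.72 g/cm³.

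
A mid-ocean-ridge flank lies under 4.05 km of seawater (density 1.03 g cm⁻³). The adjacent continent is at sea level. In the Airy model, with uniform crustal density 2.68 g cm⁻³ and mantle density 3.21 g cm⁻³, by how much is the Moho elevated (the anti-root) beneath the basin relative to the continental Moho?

Equating mass per unit area of the two columns: replacing crust with seawater at the top is compensated by replacing crust with mantle at the base: d (ρ_c − ρ_w) = a (ρ_m − ρ_c).
a = d (ρ_c − ρ_w)/(ρ_m − ρ_c) = 4.05 km × 1.65/0.53 = 12.6 km.

12.6 km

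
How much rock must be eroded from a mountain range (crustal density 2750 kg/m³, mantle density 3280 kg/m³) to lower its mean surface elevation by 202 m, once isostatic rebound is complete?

1250 m

Net drop Δ = e − u = e − e ρ_c/ρ_m = e (ρ_m − ρ_c)/ρ_m.
e = Δ ρ_m/(ρ_m − ρ_c) = 202 m × 3280/530 = 1250 m.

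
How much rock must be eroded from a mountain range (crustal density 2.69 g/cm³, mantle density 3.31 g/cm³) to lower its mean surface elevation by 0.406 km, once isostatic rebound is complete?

Net drop Δ = e − u = e − e ρ_c/ρ_m = e (ρ_m − ρ_c)/ρ_m.
e = Δ ρ_m/(ρ_m − ρ_c) = 0.406 km × 3.31/0.62 = 2.17 km.

2.17 km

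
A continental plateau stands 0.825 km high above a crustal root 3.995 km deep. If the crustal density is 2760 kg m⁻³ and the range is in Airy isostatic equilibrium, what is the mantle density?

3330 kg m⁻³

Airy balance: ρ_c h = (ρ_m − ρ_c) r → ρ_m = ρ_c (1 + h/r).
ρ_m = 2760 × (1 + 0.825 km/3.995 km) = 3330 kg m⁻³.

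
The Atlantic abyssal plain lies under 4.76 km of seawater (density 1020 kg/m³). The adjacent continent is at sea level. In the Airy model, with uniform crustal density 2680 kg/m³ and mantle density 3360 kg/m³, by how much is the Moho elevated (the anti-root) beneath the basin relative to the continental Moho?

Isostatic balance requires: replacing crust with seawater at the top is compensated by replacing crust with mantle at the base: d (ρ_c − ρ_w) = a (ρ_m − ρ_c).
a = d (ρ_c − ρ_w)/(ρ_m − ρ_c) = 4.76 km × 1660/680 = 11.6 km.

11.6 km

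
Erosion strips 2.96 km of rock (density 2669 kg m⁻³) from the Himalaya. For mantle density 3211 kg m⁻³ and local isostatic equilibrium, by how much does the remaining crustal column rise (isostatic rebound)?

Unloading: uplift u = e ρ_c/ρ_m = 2.96 km × 2669/3211 = 2.46 km.

2.46 km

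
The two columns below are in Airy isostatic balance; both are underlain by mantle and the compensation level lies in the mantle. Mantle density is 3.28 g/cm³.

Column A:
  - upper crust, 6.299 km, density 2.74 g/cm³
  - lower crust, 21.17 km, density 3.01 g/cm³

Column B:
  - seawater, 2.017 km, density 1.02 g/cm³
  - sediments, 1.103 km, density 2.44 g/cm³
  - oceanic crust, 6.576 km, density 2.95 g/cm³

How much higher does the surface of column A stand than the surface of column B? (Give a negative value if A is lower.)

0.446 km

For any compensation level in the mantle, the mantle terms cancel and isostasy reduces to e = (Σt_A − Σt_B) − (Σ(ρt)_A − Σ(ρt)_B) / ρ_m.
Σt_A = 27.469 km; Σt_B = 9.696 km; Σ(ρt)_A = 80.98096; Σ(ρt)_B = 24.14786 (in km·g/cm³).
e = (27.469 − 9.696) − (80.98096 − 24.14786) / 3.28 = 0.446 km.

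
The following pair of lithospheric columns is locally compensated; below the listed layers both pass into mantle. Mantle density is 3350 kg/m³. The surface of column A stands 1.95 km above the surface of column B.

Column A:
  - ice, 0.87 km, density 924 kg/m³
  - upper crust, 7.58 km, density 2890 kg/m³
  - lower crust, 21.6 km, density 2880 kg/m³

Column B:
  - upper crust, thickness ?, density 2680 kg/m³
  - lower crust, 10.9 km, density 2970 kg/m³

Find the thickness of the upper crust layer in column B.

7.57 km

Take the compensation level at the base of the deeper column (depth z_c below the surface of column A) and equate Σ ρ_i t_i down to z_c; mantle fills any gap and the z_c terms cancel.
Column A: 0.87×924 + 7.58×2890 + 21.6×2880 + (z_c − 30.05)×3350
Column B: 1.95×0 + x×2680 + 10.9×2970 + (z_c − 1.95 − 10.9 − x)×3350
The z_c×3350 term appears on both sides and cancels. Collect the known terms of each column as K = Σ(ρt)_known − 3350 × (depth of known layers): K_A = 84918.08 − 3350×30.05 = −15749.42; K_B = 32373 − 3350×(1.95 + 10.9) = −10674.5.
Balance: K_A = K_B − x×(3350 − 2680), so x = (K_B − K_A)/(3350 − 2680) = 5074.92/670 = 7.57 km.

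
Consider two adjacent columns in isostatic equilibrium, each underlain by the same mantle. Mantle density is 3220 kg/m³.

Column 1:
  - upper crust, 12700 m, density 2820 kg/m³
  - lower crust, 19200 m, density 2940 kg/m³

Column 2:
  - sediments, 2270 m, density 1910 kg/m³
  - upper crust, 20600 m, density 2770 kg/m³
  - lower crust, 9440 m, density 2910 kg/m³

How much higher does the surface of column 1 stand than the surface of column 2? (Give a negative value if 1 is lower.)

−1460 m

For any compensation level in the mantle, the mantle terms cancel and isostasy reduces to e = (Σt_1 − Σt_2) − (Σ(ρt)_1 − Σ(ρt)_2) / ρ_m.
Σt_1 = 31900 m; Σt_2 = 32310 m; Σ(ρt)_1 = 92262000; Σ(ρt)_2 = 88868100 (in m·kg/m³).
e = (31900 − 32310) − (92262000 − 88868100) / 3220 = −1460 m.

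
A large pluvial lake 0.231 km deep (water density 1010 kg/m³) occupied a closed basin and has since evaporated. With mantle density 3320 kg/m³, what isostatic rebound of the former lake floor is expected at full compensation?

u = d ρ_w/ρ_m = 0.231 km × 1010/3320 = 0.0703 km.

0.0703 km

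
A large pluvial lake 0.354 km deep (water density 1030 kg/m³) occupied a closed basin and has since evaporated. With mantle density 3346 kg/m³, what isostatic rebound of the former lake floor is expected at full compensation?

u = d ρ_w/ρ_m = 0.354 km × 1030/3346 = 0.109 km.

0.109 km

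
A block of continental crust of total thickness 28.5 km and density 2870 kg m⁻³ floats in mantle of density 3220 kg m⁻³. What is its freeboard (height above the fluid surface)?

Floating equilibrium: submerged depth d = t ρ_obj/ρ_fluid = 28.5 km × 2870/3220 = 25.4 km.
Freeboard = t − d = 28.5 km − 25.4 km = 3.1 km.

3.1 km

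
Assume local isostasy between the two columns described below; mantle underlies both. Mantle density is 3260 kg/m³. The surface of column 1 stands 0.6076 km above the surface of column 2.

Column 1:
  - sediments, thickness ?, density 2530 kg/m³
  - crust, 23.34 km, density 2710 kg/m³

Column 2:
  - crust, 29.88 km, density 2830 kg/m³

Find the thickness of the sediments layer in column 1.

2.73 km

Take the compensation level at the base of the deeper column (depth z_c below the surface of column 1) and equate Σ ρ_i t_i down to z_c; mantle fills any gap and the z_c terms cancel.
Column 1: x×2530 + 23.34×2710 + (z_c − 23.34 − x)×3260
Column 2: 0.6076×0 + 29.88×2830 + (z_c − 0.6076 − 29.88)×3260
The z_c×3260 term appears on both sides and cancels. Collect the known terms of each column as K = Σ(ρt)_known − 3260 × (depth of known layers): K_1 = 63251.4 − 3260×23.34 = −12837; K_2 = 84560.4 − 3260×(0.6076 + 29.88) = −14829.176.
Balance: K_1 − x×(3260 − 2530) = K_2, so x = (K_1 − K_2)/(3260 − 2530) = 1992.18/730 = 2.73 km.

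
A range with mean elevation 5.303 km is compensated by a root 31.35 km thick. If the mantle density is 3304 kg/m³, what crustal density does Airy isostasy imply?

ρ_c h = (ρ_m − ρ_c) r → ρ_c (h + r) = ρ_m r → ρ_c = ρ_m r / (h + r).
ρ_c = 3304 × 31.35 km / (5.303 km + 31.35 km) = 2830 kg/m³.

2830 kg/m³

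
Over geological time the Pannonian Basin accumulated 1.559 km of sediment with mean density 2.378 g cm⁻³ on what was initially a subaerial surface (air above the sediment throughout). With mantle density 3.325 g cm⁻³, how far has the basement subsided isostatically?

Subaerial load: s = t ρ_sed / ρ_m = 1.559 km × 2.378/3.325 = 1.11 km.

1.11 km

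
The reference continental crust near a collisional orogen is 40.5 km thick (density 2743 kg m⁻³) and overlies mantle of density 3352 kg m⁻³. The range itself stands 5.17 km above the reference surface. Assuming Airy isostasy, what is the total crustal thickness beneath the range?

69 km

Root depth r = h ρ_c / (ρ_m − ρ_c) = 5.17 km × 2743 / 609 = 23.29 km.
Total thickness = T + h + r = 40.5 km + 5.17 km + 23.29 km = 69 km.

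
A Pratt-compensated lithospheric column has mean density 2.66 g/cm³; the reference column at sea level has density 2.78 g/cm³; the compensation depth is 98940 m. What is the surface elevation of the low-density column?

4460 m

ρ_ref D = ρ (D + h) → h = D (ρ_ref − ρ)/ρ.
h = 98940 m × (2.78 − 2.66)/2.66 = 4460 m.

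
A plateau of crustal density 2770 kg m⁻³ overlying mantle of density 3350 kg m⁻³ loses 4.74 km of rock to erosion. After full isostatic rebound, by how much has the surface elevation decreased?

0.821 km

Rebound u = e ρ_c/ρ_m = 4.74 km × 2770/3350 = 3.919 km.
Net surface drop = e − u = 4.74 km − 3.919 km = e (ρ_m − ρ_c)/ρ_m = 0.821 km.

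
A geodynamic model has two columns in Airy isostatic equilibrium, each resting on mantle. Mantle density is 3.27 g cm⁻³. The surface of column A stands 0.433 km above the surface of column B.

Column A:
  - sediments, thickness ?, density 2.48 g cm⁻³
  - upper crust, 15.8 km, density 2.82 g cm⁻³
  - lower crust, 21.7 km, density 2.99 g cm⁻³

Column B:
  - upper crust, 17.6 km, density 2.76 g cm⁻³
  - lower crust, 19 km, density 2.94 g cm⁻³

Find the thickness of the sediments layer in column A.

Take the compensation level at the base of the deeper column (depth z_c below the surface of column A) and equate Σ ρ_i t_i down to z_c; mantle fills any gap and the z_c terms cancel.
Column A: x×2.48 + 15.8×2.82 + 21.7×2.99 + (z_c − 37.5 − x)×3.27
Column B: 0.433×0 + 17.6×2.76 + 19×2.94 + (z_c − 0.433 − 36.6)×3.27
The z_c×3.27 term appears on both sides and cancels. Collect the known terms of each column as K = Σ(ρt)_known − 3.27 × (depth of known layers): K_A = 109.439 − 3.27×37.5 = −13.186; K_B = 104.436 − 3.27×(0.433 + 36.6) = −16.66191.
Balance: K_A − x×(3.27 − 2.48) = K_B, so x = (K_A − K_B)/(3.27 − 2.48) = 3.47591/0.79 = 4.4 km.

4.4 km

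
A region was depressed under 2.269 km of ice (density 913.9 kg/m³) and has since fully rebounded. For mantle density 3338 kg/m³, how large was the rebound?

Removing the load lets mantle flow back in; uplift u satisfies ρ_ice t = ρ_m u.
u = t ρ_ice/ρ_m = 2.269 km × 913.9/3338 = 0.621 km.

0.621 km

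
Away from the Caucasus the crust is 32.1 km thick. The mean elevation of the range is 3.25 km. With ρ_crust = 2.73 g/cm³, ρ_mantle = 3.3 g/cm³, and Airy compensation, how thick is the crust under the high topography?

50.9 km

Root depth r = h ρ_c / (ρ_m − ρ_c) = 3.25 km × 2.73 / 0.57 = 15.57 km.
Total thickness = T + h + r = 32.1 km + 3.25 km + 15.57 km = 50.9 km.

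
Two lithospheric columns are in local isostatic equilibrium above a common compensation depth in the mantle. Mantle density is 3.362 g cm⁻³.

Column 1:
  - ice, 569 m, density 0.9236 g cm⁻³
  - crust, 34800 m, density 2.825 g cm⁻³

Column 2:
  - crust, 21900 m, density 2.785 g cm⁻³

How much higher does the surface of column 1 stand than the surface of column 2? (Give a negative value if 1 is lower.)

For any compensation level in the mantle, the mantle terms cancel and isostasy reduces to e = (Σt_1 − Σt_2) − (Σ(ρt)_1 − Σ(ρt)_2) / ρ_m.
Σt_1 = 35369 m; Σt_2 = 21900 m; Σ(ρt)_1 = 98835.5284; Σ(ρt)_2 = 60991.5 (in m·g cm⁻³).
e = (35369 − 21900) − (98835.5284 − 60991.5) / 3.362 = 2210 m.

2210 m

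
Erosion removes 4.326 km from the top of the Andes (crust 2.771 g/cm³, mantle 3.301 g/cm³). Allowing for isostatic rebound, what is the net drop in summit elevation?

Rebound u = e ρ_c/ρ_m = 4.326 km × 2.771/3.301 = 3.631 km.
Net surface drop = e − u = 4.326 km − 3.631 km = e (ρ_m − ρ_c)/ρ_m = 0.695 km.

0.695 km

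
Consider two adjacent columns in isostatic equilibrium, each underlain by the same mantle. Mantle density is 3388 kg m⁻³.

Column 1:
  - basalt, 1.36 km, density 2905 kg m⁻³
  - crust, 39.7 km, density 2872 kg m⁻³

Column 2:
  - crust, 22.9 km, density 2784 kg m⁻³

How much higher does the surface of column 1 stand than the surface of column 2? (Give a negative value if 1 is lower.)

For any compensation level in the mantle, the mantle terms cancel and isostasy reduces to e = (Σt_1 − Σt_2) − (Σ(ρt)_1 − Σ(ρt)_2) / ρ_m.
Σt_1 = 41.06 km; Σt_2 = 22.9 km; Σ(ρt)_1 = 117969.2; Σ(ρt)_2 = 63753.6 (in km·kg m⁻³).
e = (41.06 − 22.9) − (117969.2 − 63753.6) / 3388 = 2.16 km.

2.16 km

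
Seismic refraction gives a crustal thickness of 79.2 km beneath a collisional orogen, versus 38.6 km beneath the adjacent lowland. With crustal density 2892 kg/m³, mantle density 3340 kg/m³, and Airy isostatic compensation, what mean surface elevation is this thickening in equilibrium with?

Excess crust Δ = 79.2 km − 38.6 km = 40.6 km, split between elevation h and root r with h + r = Δ.
Airy balance ρ_c h = (ρ_m − ρ_c) r gives r = h ρ_c/(ρ_m − ρ_c), so h (1 + ρ_c/(ρ_m − ρ_c)) = Δ, i.e. h = Δ (ρ_m − ρ_c)/ρ_m.
h = 40.6 km × 448/3340 = 5.45 km.

5.45 km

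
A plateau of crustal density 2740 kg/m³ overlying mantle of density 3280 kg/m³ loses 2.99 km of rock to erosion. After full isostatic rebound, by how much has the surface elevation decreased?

0.492 km

Rebound u = e ρ_c/ρ_m = 2.99 km × 2740/3280 = 2.498 km.
Net surface drop = e − u = 2.99 km − 2.498 km = e (ρ_m − ρ_c)/ρ_m = 0.492 km.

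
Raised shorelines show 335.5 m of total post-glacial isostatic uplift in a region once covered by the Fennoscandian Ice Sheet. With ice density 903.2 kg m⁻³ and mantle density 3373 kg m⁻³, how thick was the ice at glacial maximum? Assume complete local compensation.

1250 m

u = t ρ_ice/ρ_m → t = u ρ_m/ρ_ice = 335.5 m × 3373/903.2 = 1250 m.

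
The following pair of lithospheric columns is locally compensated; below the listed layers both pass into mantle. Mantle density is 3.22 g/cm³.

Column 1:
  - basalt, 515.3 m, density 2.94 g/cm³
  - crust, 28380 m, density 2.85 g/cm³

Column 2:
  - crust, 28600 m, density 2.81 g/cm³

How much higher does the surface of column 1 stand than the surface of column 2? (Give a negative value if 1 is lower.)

−336 m

For any compensation level in the mantle, the mantle terms cancel and isostasy reduces to e = (Σt_1 − Σt_2) − (Σ(ρt)_1 − Σ(ρt)_2) / ρ_m.
Σt_1 = 28895.3 m; Σt_2 = 28600 m; Σ(ρt)_1 = 82397.982; Σ(ρt)_2 = 80366 (in m·g/cm³).
e = (28895.3 − 28600) − (82397.982 − 80366) / 3.22 = −336 m.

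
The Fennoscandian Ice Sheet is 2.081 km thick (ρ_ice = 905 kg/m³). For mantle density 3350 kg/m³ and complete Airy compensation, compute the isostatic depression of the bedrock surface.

0.562 km

Balancing pressure at the compensation depth: the ice load ρ_ice t is balanced by mantle displaced below, ρ_m s.
s = t ρ_ice / ρ_m = 2.081 km × 905/3350 = 0.562 km.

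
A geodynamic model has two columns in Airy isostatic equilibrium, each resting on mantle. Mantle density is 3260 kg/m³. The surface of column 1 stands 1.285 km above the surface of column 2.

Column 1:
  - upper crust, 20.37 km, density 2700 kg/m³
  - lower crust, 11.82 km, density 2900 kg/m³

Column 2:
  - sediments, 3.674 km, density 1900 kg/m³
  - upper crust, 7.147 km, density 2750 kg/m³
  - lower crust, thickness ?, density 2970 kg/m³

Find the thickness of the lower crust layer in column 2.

Take the compensation level at the base of the deeper column (depth z_c below the surface of column 1) and equate Σ ρ_i t_i down to z_c; mantle fills any gap and the z_c terms cancel.
Column 1: 20.37×2700 + 11.82×2900 + (z_c − 32.19)×3260
Column 2: 1.285×0 + 3.674×1900 + 7.147×2750 + x×2970 + (z_c − 1.285 − 10.821 − x)×3260
The z_c×3260 term appears on both sides and cancels. Collect the known terms of each column as K = Σ(ρt)_known − 3260 × (depth of known layers): K_1 = 89277 − 3260×32.19 = −15662.4; K_2 = 26634.85 − 3260×(1.285 + 10.821) = −12830.71.
Balance: K_1 = K_2 − x×(3260 − 2970), so x = (K_2 − K_1)/(3260 − 2970) = 2831.69/290 = 9.76 km.

9.76 km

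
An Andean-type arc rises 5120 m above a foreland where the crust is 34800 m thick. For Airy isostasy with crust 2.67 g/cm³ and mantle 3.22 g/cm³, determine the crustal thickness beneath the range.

64800 m

Root depth r = h ρ_c / (ρ_m − ρ_c) = 5120 m × 2.67 / 0.55 = 24860 m.
Total thickness = T + h + r = 34800 m + 5120 m + 24860 m = 64800 m.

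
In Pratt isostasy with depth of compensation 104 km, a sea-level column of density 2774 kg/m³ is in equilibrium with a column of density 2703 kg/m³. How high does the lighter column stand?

ρ_ref D = ρ (D + h) → h = D (ρ_ref − ρ)/ρ.
h = 104 km × (2774 − 2703)/2703 = 2.73 km.

2.73 km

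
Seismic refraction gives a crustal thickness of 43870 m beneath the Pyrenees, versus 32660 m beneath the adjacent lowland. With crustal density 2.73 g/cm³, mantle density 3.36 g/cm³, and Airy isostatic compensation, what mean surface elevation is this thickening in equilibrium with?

2100 m

Excess crust Δ = 43870 m − 32660 m = 11210 m, split between elevation h and root r with h + r = Δ.
Airy balance ρ_c h = (ρ_m − ρ_c) r gives r = h ρ_c/(ρ_m − ρ_c), so h (1 + ρ_c/(ρ_m − ρ_c)) = Δ, i.e. h = Δ (ρ_m − ρ_c)/ρ_m.
h = 11210 m × 0.63/3.36 = 2100 m.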